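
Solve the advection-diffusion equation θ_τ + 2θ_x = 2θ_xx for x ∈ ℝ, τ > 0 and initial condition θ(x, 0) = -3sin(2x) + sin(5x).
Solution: Change to a moving frame: let η = x - 2τ, σ = τ and write θ(x,τ) = u(η,σ).
By the chain rule θ_τ = u_σ - 2u_η, θ_x = u_η, θ_xx = u_ηη.
Then θ_τ + 2θ_x = u_σ: the advection term cancels and the PDE becomes the heat equation u_σ = 2u_ηη on η ∈ ℝ.
Initial data: u(η,0) = θ(η,0) = -3sin(2η) + sin(5η).
On η ∈ ℝ each mode satisfies (sin(nη))″ = -n² sin(nη), so exp(-2n²σ) sin(nη) solves the heat equation; by superposition u(η,σ) = Σ c_n exp(-2n²σ) sin(nη).
Reading off the coefficients: c_2=-3, c_5=1, so u(η,σ) = -3exp(-8σ)sin(2η) + exp(-50σ)sin(5η).
Substituting back η = x - 2τ, σ = τ: θ(x,τ) = u(x - 2τ, τ).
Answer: θ(x, τ) = -3exp(-8τ)sin(2x - 4τ) + exp(-50τ)sin(5x - 10τ)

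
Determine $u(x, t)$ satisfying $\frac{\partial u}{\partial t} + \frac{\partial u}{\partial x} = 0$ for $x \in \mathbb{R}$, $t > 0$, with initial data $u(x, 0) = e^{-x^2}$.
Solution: By characteristics ($dx/dt = 1$), $u(x,t) = f(x - t)$ with $f = u( \cdot , 0)$.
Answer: $u(x, t) = e^{-(-t + x)^2}$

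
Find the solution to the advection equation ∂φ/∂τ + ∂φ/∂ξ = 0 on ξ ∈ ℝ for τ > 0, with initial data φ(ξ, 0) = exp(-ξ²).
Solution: By method of characteristics (waves move right with speed 1):
Along characteristics ξ - τ = const, φ is constant, so φ(ξ,τ) = f(ξ - τ) with f = φ(·, 0).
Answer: φ(ξ, τ) = exp(-(ξ - τ)²)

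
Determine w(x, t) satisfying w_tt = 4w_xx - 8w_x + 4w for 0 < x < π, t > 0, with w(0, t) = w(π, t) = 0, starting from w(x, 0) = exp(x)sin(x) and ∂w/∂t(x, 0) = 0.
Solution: Substitute w = exp(x)u, i.e. u = exp(-x)w.
By the product rule, w_x = exp(x)(u_x + u), w_xx = exp(x)(u_xx + 2u_x + u), w_tt = exp(x)u_tt.
Substituting into the PDE and dividing by exp(x): u_tt = 4(u_xx + 2u_x + u) - 8(u_x + u) + 4u.
The lower-order terms cancel, leaving the standard wave equation u_tt = 4u_xx.
Initial data for u: u(x,0) = exp(-x)w(x,0) = sin(x); u_t(x,0) = exp(-x)w_t(x,0) = 0. The boundary conditions carry over: u(0,t) = u(π,t) = 0.
Solve for u:
  Using separation of variables u = X(x)T(t):
  Eigenfunctions: sin(nx), n = 1, 2, 3, ...
  General solution: u(x, t) = Σ [A_n cos(2n t) + B_n sin(2n t)] sin(nx)
  From u(x,0) = sin(x): A_1=1. From u_t(x,0) = 0: all B_n = 0.
Hence u(x,t) = sin(x)cos(2t).
Transform back: w(x,t) = exp(x)u(x,t).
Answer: w(x, t) = exp(x)sin(x)cos(2t)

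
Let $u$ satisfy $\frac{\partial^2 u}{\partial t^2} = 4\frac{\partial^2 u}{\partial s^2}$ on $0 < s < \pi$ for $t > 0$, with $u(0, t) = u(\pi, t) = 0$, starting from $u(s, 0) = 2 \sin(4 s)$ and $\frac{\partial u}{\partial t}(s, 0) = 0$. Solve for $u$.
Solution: Using separation of variables $u = X(s)T(t)$:
Eigenfunctions: $\sin(ns)$, $n = 1, 2, 3, \ldots$
General solution: $u(s, t) = \sum [A_n \cos(2n t) + B_n \sin(2n t)] \sin(ns)$
From $u(s,0) = 2 \sin(4 s)$: $A_4=2$. From $u_t(s,0) = 0$: all $B_n = 0$.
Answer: $u(s, t) = 2 \sin(4 s) \cos(8 t)$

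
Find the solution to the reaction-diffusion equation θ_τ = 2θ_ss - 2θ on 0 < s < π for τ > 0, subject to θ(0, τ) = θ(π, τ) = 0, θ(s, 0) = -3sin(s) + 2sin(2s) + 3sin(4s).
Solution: Substitute θ = exp(-2τ)u, i.e. u = exp(2τ)θ.
By the product rule, θ_τ = exp(-2τ)(u_τ - 2u), θ_ss = exp(-2τ)u_ss.
Substituting into the PDE and dividing by exp(-2τ): u_τ - 2u = 2u_ss - 2u.
The lower-order terms cancel, leaving the standard heat equation u_τ = 2u_ss.
Initial data for u: u(s,0) = θ(s,0) = -3sin(s) + 2sin(2s) + 3sin(4s). The boundary conditions carry over: u(0,τ) = u(π,τ) = 0.
Solve for u:
  Using separation of variables u = X(s)G(τ):
  Eigenfunctions: sin(ns), n = 1, 2, 3, ...
  General solution: u(s, τ) = Σ c_n sin(ns) exp(-2n² τ)
  Matching u(s,0) = -3sin(s) + 2sin(2s) + 3sin(4s) term by term: c_1=-3, c_2=2, c_4=3.
Hence u(s,τ) = -3exp(-2τ)sin(s) + 2exp(-8τ)sin(2s) + 3exp(-32τ)sin(4s).
Transform back: θ(s,τ) = exp(-2τ)u(s,τ).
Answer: θ(s, τ) = -3exp(-4τ)sin(s) + 2exp(-10τ)sin(2s) + 3exp(-34τ)sin(4s)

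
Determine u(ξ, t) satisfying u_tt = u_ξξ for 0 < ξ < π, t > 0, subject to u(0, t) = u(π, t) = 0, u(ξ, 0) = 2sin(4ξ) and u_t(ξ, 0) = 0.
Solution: Separating variables: u = Σ [A_n cos(ω_n t) + B_n sin(ω_n t)] sin(nξ), ω_n = n. From ICs: A_4=2.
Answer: u(ξ, t) = 2sin(4ξ)cos(4t)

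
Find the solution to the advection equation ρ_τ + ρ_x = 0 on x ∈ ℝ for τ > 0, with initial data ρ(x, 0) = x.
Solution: By method of characteristics (waves move right with speed 1):
Along characteristics x - τ = const, ρ is constant, so ρ(x,τ) = f(x - τ) with f = ρ(·, 0).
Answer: ρ(x, τ) = x - τ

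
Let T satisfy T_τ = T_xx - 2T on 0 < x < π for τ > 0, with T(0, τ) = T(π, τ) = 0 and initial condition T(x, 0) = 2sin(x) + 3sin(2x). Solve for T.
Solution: Substitute T = exp(-2τ)u, i.e. u = exp(2τ)T.
By the product rule, T_τ = exp(-2τ)(u_τ - 2u), T_xx = exp(-2τ)u_xx.
Substituting into the PDE and dividing by exp(-2τ): u_τ - 2u = u_xx - 2u.
The lower-order terms cancel, leaving the standard heat equation u_τ = u_xx.
Initial data for u: u(x,0) = T(x,0) = 2sin(x) + 3sin(2x). The boundary conditions carry over: u(0,τ) = u(π,τ) = 0.
Solve for u:
  Using separation of variables u = X(x)G(τ):
  Eigenfunctions: sin(nx), n = 1, 2, 3, ...
  General solution: u(x, τ) = Σ c_n sin(nx) exp(-n² τ)
  Matching u(x,0) = 2sin(x) + 3sin(2x) term by term: c_1=2, c_2=3.
Hence u(x,τ) = 2exp(-τ)sin(x) + 3exp(-4τ)sin(2x).
Transform back: T(x,τ) = exp(-2τ)u(x,τ).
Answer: T(x, τ) = 2exp(-3τ)sin(x) + 3exp(-6τ)sin(2x)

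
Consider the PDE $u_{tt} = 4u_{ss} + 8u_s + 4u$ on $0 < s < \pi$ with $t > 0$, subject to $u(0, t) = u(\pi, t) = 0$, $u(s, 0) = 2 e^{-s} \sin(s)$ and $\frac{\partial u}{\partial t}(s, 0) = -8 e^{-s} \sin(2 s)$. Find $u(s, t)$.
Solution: Substitute $u = e^{-s}w$, i.e. $w = e^{s}u$.
By the product rule, $u_s = e^{-s}(w_s - w)$, $u_{ss} = e^{-s}(w_{ss} - 2w_s + w)$, $u_{tt} = e^{-s}w_{tt}$.
Substituting into the PDE and dividing by $e^{-s}$: $w_{tt} = 4(w_{ss} - 2w_s + w) + 8(w_s - w) + 4w$.
The lower-order terms cancel, leaving the standard wave equation $w_{tt} = 4w_{ss}$.
Initial data for $w$: $w(s,0) = e^{s}u(s,0) = 2 \sin(s)$; $w_t(s,0) = e^{s}u_t(s,0) = -8 \sin(2 s)$. The boundary conditions carry over: $w(0,t) = w(\pi,t) = 0$.
Solve for $w$:
  Using separation of variables $w = X(s)T(t)$:
  Eigenfunctions: $\sin(ns)$, $n = 1, 2, 3, \ldots$
  General solution: $w(s, t) = \sum [A_n \cos(2n t) + B_n \sin(2n t)] \sin(ns)$
  From $w(s,0) = 2 \sin(s)$: $A_1=2$. From $w_t(s,0) = -8 \sin(2 s)$, using $w_t(s,0) = \sum \omega_n B_n \sin(ns)$ with $\omega_n = 2n$: $B_2 = (-8)/4 = -2$.
Hence $w(s,t) = 2 \sin(s) \cos(2 t) - 2 \sin(2 s) \sin(4 t)$.
Transform back: $u(s,t) = e^{-s}w(s,t)$.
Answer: $u(s, t) = 2 e^{-s} \sin(s) \cos(2 t) - 2 e^{-s} \sin(2 s) \sin(4 t)$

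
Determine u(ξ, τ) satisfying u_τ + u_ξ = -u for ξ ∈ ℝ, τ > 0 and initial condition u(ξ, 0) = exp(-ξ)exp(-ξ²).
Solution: Substitute u = exp(-ξ)w.
Then u_ξ = exp(-ξ)(w_ξ - w), u_τ = exp(-ξ)w_τ; substituting and dividing by exp(-ξ), the lower-order terms cancel: w_τ + w_ξ = 0 (standard advection equation).
Data for w: w(ξ,0) = exp(ξ)u(ξ,0) = exp(-ξ²).
By characteristics (dξ/dτ = 1), w(ξ,τ) = f(ξ - τ) with f = w(·, 0).
So w(ξ,τ) = exp(-(ξ - τ)²), and u(ξ,τ) = exp(-ξ)w(ξ,τ).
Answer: u(ξ, τ) = exp(-ξ)exp(-(ξ - τ)²)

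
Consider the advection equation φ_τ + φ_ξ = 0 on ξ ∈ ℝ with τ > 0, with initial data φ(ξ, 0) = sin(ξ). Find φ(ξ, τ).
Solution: By characteristics (dξ/dτ = 1), φ(ξ,τ) = f(ξ - τ) with f = φ(·, 0).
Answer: φ(ξ, τ) = sin(ξ - τ)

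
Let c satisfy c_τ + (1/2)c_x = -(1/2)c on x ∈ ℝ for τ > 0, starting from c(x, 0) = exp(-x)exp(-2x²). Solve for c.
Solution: Substitute c = exp(-x)u, i.e. u = exp(x)c.
By the product rule, c_x = exp(-x)(u_x - u), c_τ = exp(-x)u_τ.
Substituting into the PDE and dividing by exp(-x): u_τ + (1/2)(u_x - u) = -(1/2)u.
The lower-order terms cancel, leaving the standard advection equation u_τ + (1/2)u_x = 0.
Initial data for u: u(x,0) = exp(x)c(x,0) = exp(-2x²).
Solve for u:
  By method of characteristics (waves move right with speed 1/2):
  Along characteristics x - (1/2)τ = const, u is constant, so u(x,τ) = f(x - (1/2)τ) with f = u(·, 0).
Hence u(x,τ) = exp(-2(x - τ/2)²).
Transform back: c(x,τ) = exp(-x)u(x,τ).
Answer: c(x, τ) = exp(-x)exp(-2(x - τ/2)²)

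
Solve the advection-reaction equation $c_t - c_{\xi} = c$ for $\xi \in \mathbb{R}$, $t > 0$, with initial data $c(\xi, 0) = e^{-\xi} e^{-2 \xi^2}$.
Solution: Substitute $c = e^{-\xi}u$, i.e. $u = e^{\xi}c$.
By the product rule, $c_{\xi} = e^{-\xi}(u_{\xi} - u)$, $c_t = e^{-\xi}u_t$.
Substituting into the PDE and dividing by $e^{-\xi}$: $u_t - (u_{\xi} - u) = u$.
The lower-order terms cancel, leaving the standard advection equation $u_t - u_{\xi} = 0$.
Initial data for $u$: $u(\xi,0) = e^{\xi}c(\xi,0) = e^{-2 \xi^2}$.
Solve for $u$:
  By method of characteristics (waves move left with speed 1):
  Along characteristics $\xi + t =$ const, $u$ is constant, so $u(\xi,t) = f(\xi + t)$ with $f = u( \cdot , 0)$.
Hence $u(\xi,t) = e^{-2 (t + \xi)^2}$.
Transform back: $c(\xi,t) = e^{-\xi}u(\xi,t)$.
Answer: $c(\xi, t) = e^{-\xi} e^{-2 (\xi + t)^2}$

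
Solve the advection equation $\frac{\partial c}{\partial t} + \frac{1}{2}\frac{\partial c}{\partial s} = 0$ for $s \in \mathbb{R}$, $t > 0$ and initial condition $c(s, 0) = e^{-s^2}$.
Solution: By method of characteristics (waves move right with speed 1/2):
Along characteristics $s - \frac{1}{2}t =$ const, $c$ is constant, so $c(s,t) = f(s - \frac{1}{2}t)$ with $f = c( \cdot , 0)$.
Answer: $c(s, t) = e^{-(s - t/2)^2}$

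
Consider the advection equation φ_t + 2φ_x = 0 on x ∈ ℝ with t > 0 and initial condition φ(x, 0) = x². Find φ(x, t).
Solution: By characteristics (dx/dt = 2), φ(x,t) = f(x - 2t) with f = φ(·, 0).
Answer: φ(x, t) = 4t² - 4tx + x²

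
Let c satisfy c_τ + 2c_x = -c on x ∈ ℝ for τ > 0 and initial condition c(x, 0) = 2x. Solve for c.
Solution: Substitute c = exp(-τ)u.
Then c_τ = exp(-τ)(u_τ - u), c_x = exp(-τ)u_x; substituting and dividing by exp(-τ), the lower-order terms cancel: u_τ + 2u_x = 0 (standard advection equation).
Data for u: u(x,0) = c(x,0) = 2x.
By characteristics (dx/dτ = 2), u(x,τ) = f(x - 2τ) with f = u(·, 0).
So u(x,τ) = 2x - 4τ, and c(x,τ) = exp(-τ)u(x,τ).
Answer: c(x, τ) = 2xexp(-τ) - 4τexp(-τ)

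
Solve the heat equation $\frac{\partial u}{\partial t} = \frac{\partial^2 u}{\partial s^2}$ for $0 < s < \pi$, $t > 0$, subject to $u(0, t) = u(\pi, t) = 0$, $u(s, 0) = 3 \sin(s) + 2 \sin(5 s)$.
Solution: Separating variables: $u = \sum c_n e^{-n^2t} \sin(ns)$. From $u(s,0) = 3 \sin(s) + 2 \sin(5 s)$: $c_1=3, c_5=2$.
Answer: $u(s, t) = 3 e^{-t} \sin(s) + 2 e^{-25 t} \sin(5 s)$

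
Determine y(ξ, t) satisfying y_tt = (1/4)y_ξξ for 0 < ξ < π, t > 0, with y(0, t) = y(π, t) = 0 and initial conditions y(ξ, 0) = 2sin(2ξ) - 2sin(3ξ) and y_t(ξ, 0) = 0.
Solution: Separating variables: y = Σ [A_n cos(ω_n t) + B_n sin(ω_n t)] sin(nξ), ω_n = n/2. From ICs: A_2=2, A_3=-2.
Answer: y(ξ, t) = 2sin(2ξ)cos(t) - 2sin(3ξ)cos(3t/2)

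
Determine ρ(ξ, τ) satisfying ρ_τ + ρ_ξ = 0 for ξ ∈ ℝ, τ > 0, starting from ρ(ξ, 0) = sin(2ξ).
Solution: By method of characteristics (waves move right with speed 1):
Along characteristics ξ - τ = const, ρ is constant, so ρ(ξ,τ) = f(ξ - τ) with f = ρ(·, 0).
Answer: ρ(ξ, τ) = sin(2ξ - 2τ)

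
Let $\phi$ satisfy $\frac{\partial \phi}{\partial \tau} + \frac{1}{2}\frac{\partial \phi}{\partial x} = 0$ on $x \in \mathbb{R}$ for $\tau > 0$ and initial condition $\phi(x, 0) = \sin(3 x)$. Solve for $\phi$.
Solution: By method of characteristics (waves move right with speed 1/2):
Along characteristics $x - \frac{1}{2}\tau =$ const, $\phi$ is constant, so $\phi(x,\tau) = f(x - \frac{1}{2}\tau)$ with $f = \phi( \cdot , 0)$.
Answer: $\phi(x, \tau) = - \sin(3 \tau/2 - 3 x)$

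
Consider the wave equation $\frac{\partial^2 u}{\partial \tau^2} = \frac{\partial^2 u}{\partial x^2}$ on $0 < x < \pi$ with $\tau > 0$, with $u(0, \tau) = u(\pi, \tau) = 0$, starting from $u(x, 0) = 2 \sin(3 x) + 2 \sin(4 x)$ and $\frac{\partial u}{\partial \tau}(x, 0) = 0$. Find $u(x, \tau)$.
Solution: Separating variables: $u = \sum [A_n \cos(\omega_n \tau) + B_n \sin(\omega_n \tau)] \sin(nx)$, $\omega_n = n$. From ICs: $A_3=2, A_4=2$.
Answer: $u(x, \tau) = 2 \sin(3 x) \cos(3 \tau) + 2 \sin(4 x) \cos(4 \tau)$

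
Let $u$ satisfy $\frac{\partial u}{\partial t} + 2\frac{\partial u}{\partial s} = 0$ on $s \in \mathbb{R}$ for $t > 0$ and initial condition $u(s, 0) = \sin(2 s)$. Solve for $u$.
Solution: By method of characteristics (waves move right with speed 2):
Along characteristics $s - 2t =$ const, $u$ is constant, so $u(s,t) = f(s - 2t)$ with $f = u( \cdot , 0)$.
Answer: $u(s, t) = \sin(2 s - 4 t)$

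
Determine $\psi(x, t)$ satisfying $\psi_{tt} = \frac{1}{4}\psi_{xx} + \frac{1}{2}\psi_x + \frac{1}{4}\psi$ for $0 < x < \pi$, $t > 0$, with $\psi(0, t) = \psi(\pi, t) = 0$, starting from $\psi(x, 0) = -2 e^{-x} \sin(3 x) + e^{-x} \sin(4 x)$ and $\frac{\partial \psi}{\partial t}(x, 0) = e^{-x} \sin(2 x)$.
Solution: Substitute $\psi = e^{-x}u$.
Then $\psi_x = e^{-x}(u_x - u)$, $\psi_{xx} = e^{-x}(u_{xx} - 2u_x + u)$, $\psi_{tt} = e^{-x}u_{tt}$; substituting and dividing by $e^{-x}$, the lower-order terms cancel: $u_{tt} = \frac{1}{4}u_{xx}$ (standard wave equation).
Data for $u$: $u(x,0) = e^{x}\psi(x,0) = -2 \sin(3 x) + \sin(4 x)$; $u_t(x,0) = e^{x}\psi_t(x,0) = \sin(2 x)$. The boundary conditions carry over: $u(0,t) = u(\pi,t) = 0$.
Separating variables: $u = \sum [A_n \cos(\omega_n t) + B_n \sin(\omega_n t)] \sin(nx)$, $\omega_n = n/2$. From ICs ($B_n$ = velocity coefficient / $\omega_n$): $A_3=-2, A_4=1, B_2=1$.
So $u(x,t) = \sin(t) \sin(2 x) - 2 \sin(3 x) \cos(3 t/2) + \sin(4 x) \cos(2 t)$, and $\psi(x,t) = e^{-x}u(x,t)$.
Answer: $\psi(x, t) = e^{-x} \sin(t) \sin(2 x) - 2 e^{-x} \sin(3 x) \cos(3 t/2) + e^{-x} \sin(4 x) \cos(2 t)$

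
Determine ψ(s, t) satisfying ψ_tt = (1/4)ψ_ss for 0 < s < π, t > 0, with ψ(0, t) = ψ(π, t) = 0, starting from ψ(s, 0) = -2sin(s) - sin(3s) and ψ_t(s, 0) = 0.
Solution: Using separation of variables ψ = X(s)T(t):
Eigenfunctions: sin(ns), n = 1, 2, 3, ...
General solution: ψ(s, t) = Σ [A_n cos(n t/2) + B_n sin(n t/2)] sin(ns)
From ψ(s,0) = -2sin(s) - sin(3s): A_1=-2, A_3=-1. From ψ_t(s,0) = 0: all B_n = 0.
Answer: ψ(s, t) = -2sin(s)cos(t/2) - sin(3s)cos(3t/2)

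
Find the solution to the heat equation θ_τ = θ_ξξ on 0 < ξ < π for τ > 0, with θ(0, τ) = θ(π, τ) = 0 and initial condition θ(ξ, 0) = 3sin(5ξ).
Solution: Separating variables: θ = Σ c_n exp(-n²τ) sin(nξ). From θ(ξ,0) = 3sin(5ξ): c_5=3.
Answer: θ(ξ, τ) = 3exp(-25τ)sin(5ξ)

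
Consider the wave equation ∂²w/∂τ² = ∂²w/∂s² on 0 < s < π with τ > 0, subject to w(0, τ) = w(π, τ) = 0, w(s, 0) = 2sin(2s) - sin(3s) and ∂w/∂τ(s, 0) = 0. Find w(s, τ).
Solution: Separating variables: w = Σ [A_n cos(ω_n τ) + B_n sin(ω_n τ)] sin(ns), ω_n = n. From ICs: A_2=2, A_3=-1.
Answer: w(s, τ) = 2sin(2s)cos(2τ) - sin(3s)cos(3τ)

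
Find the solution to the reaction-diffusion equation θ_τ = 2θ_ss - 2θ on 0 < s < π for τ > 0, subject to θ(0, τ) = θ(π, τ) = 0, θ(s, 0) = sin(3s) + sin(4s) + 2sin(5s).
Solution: Substitute θ = exp(-2τ)u, i.e. u = exp(2τ)θ.
By the product rule, θ_τ = exp(-2τ)(u_τ - 2u), θ_ss = exp(-2τ)u_ss.
Substituting into the PDE and dividing by exp(-2τ): u_τ - 2u = 2u_ss - 2u.
The lower-order terms cancel, leaving the standard heat equation u_τ = 2u_ss.
Initial data for u: u(s,0) = θ(s,0) = sin(3s) + sin(4s) + 2sin(5s). The boundary conditions carry over: u(0,τ) = u(π,τ) = 0.
Solve for u:
  Using separation of variables u = X(s)G(τ):
  Eigenfunctions: sin(ns), n = 1, 2, 3, ...
  General solution: u(s, τ) = Σ c_n sin(ns) exp(-2n² τ)
  Matching u(s,0) = sin(3s) + sin(4s) + 2sin(5s) term by term: c_3=1, c_4=1, c_5=2.
Hence u(s,τ) = exp(-18τ)sin(3s) + exp(-32τ)sin(4s) + 2exp(-50τ)sin(5s).
Transform back: θ(s,τ) = exp(-2τ)u(s,τ).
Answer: θ(s, τ) = exp(-20τ)sin(3s) + exp(-34τ)sin(4s) + 2exp(-52τ)sin(5s)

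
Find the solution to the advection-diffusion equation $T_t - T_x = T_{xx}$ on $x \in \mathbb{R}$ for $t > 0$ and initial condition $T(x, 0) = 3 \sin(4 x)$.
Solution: Change to a moving frame: let $\eta = x + t$, $\sigma = t$ and write $T(x,t) = u(\eta,\sigma)$.
By the chain rule $T_t = u_{\sigma} + u_{\eta}$, $T_x = u_{\eta}$, $T_{xx} = u_{\eta\eta}$.
Then $T_t - T_x = u_{\sigma}$: the advection term cancels and the PDE becomes the heat equation $u_{\sigma} = u_{\eta\eta}$ on $\eta \in \mathbb{R}$.
Initial data: $u(\eta,0) = T(\eta,0) = 3 \sin(4 \eta)$.
On $\eta \in \mathbb{R}$ each mode satisfies $(\sin(n\eta))'' = -n^2 \sin(n\eta)$, so $e^{-n^2\sigma} \sin(n\eta)$ solves the heat equation; by superposition $u(\eta,\sigma) = \sum c_n e^{-n^2\sigma} \sin(n\eta)$.
Reading off the coefficients: $c_4=3$, so $u(\eta,\sigma) = 3 e^{-16 \sigma} \sin(4 \eta)$.
Substituting back $\eta = x + t$, $\sigma = t$: $T(x,t) = u(x + t, t)$.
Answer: $T(x, t) = 3 e^{-16 t} \sin(4 t + 4 x)$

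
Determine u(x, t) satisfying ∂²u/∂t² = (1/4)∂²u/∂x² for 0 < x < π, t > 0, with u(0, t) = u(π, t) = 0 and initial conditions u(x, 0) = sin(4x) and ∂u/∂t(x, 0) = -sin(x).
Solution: Using separation of variables u = X(x)T(t):
Eigenfunctions: sin(nx), n = 1, 2, 3, ...
General solution: u(x, t) = Σ [A_n cos(n t/2) + B_n sin(n t/2)] sin(nx)
From u(x,0) = sin(4x): A_4=1. From u_t(x,0) = -sin(x), using u_t(x,0) = Σ ω_n B_n sin(nx) with ω_n = n/2: B_1 = (-1)/(1/2) = -2.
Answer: u(x, t) = -2sin(t/2)sin(x) + sin(4x)cos(2t)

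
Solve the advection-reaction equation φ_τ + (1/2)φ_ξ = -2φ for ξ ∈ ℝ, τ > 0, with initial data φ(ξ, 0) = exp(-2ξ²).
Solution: Substitute φ = exp(-2τ)u.
Then φ_τ = exp(-2τ)(u_τ - 2u), φ_ξ = exp(-2τ)u_ξ; substituting and dividing by exp(-2τ), the lower-order terms cancel: u_τ + (1/2)u_ξ = 0 (standard advection equation).
Data for u: u(ξ,0) = φ(ξ,0) = exp(-2ξ²).
By characteristics (dξ/dτ = 1/2), u(ξ,τ) = f(ξ - (1/2)τ) with f = u(·, 0).
So u(ξ,τ) = exp(-2(ξ - τ/2)²), and φ(ξ,τ) = exp(-2τ)u(ξ,τ).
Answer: φ(ξ, τ) = exp(-2τ)exp(-2(ξ - τ/2)²)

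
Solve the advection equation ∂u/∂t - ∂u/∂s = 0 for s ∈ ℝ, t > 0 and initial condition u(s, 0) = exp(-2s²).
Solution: By method of characteristics (waves move left with speed 1):
Along characteristics s + t = const, u is constant, so u(s,t) = f(s + t) with f = u(·, 0).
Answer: u(s, t) = exp(-2(s + t)²)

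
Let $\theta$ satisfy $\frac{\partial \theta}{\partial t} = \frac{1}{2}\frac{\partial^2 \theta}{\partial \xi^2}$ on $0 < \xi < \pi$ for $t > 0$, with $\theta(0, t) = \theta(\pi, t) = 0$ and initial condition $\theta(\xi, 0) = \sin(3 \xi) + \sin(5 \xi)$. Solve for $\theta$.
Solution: Using separation of variables $\theta = X(\xi)G(t)$:
Eigenfunctions: $\sin(n\xi)$, $n = 1, 2, 3, \ldots$
General solution: $\theta(\xi, t) = \sum c_n \sin(n\xi) e^{-n^2 t/2}$
Matching $\theta(\xi,0) = \sin(3 \xi) + \sin(5 \xi)$ term by term: $c_3=1, c_5=1$.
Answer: $\theta(\xi, t) = e^{-9 t/2} \sin(3 \xi) + e^{-25 t/2} \sin(5 \xi)$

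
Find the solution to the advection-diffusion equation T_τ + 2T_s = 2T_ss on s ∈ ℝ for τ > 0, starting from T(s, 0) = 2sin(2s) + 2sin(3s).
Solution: Change to a moving frame: let η = s - 2τ, σ = τ and write T(s,τ) = u(η,σ).
By the chain rule T_τ = u_σ - 2u_η, T_s = u_η, T_ss = u_ηη.
Then T_τ + 2T_s = u_σ: the advection term cancels and the PDE becomes the heat equation u_σ = 2u_ηη on η ∈ ℝ.
Initial data: u(η,0) = T(η,0) = 2sin(2η) + 2sin(3η).
On η ∈ ℝ each mode satisfies (sin(nη))″ = -n² sin(nη), so exp(-2n²σ) sin(nη) solves the heat equation; by superposition u(η,σ) = Σ c_n exp(-2n²σ) sin(nη).
Reading off the coefficients: c_2=2, c_3=2, so u(η,σ) = 2exp(-8σ)sin(2η) + 2exp(-18σ)sin(3η).
Substituting back η = s - 2τ, σ = τ: T(s,τ) = u(s - 2τ, τ).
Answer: T(s, τ) = 2exp(-8τ)sin(2s - 4τ) + 2exp(-18τ)sin(3s - 6τ)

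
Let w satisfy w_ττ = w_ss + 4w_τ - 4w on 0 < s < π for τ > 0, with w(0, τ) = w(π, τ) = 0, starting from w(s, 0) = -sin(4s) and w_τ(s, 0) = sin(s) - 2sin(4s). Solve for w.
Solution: Substitute w = exp(2τ)u, i.e. u = exp(-2τ)w.
By the product rule, w_τ = exp(2τ)(u_τ + 2u), w_ττ = exp(2τ)(u_ττ + 4u_τ + 4u), w_ss = exp(2τ)u_ss.
Substituting into the PDE and dividing by exp(2τ): u_ττ + 4u_τ + 4u = u_ss + 4(u_τ + 2u) - 4u.
The lower-order terms cancel, leaving the standard wave equation u_ττ = u_ss.
Initial data for u: u(s,0) = w(s,0) = -sin(4s); u_τ(s,0) = w_τ(s,0) - 2w(s,0) = sin(s). The boundary conditions carry over: u(0,τ) = u(π,τ) = 0.
Solve for u:
  Using separation of variables u = X(s)T(τ):
  Eigenfunctions: sin(ns), n = 1, 2, 3, ...
  General solution: u(s, τ) = Σ [A_n cos(n τ) + B_n sin(n τ)] sin(ns)
  From u(s,0) = -sin(4s): A_4=-1. From u_τ(s,0) = sin(s), using u_τ(s,0) = Σ ω_n B_n sin(ns) with ω_n = n: B_1 = 1/1 = 1.
Hence u(s,τ) = sin(s)sin(τ) - sin(4s)cos(4τ).
Transform back: w(s,τ) = exp(2τ)u(s,τ).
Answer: w(s, τ) = exp(2τ)sin(s)sin(τ) - exp(2τ)sin(4s)cos(4τ)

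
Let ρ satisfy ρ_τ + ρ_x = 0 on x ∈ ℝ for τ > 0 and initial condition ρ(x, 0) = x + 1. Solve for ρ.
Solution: By method of characteristics (waves move right with speed 1):
Along characteristics x - τ = const, ρ is constant, so ρ(x,τ) = f(x - τ) with f = ρ(·, 0).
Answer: ρ(x, τ) = x - τ + 1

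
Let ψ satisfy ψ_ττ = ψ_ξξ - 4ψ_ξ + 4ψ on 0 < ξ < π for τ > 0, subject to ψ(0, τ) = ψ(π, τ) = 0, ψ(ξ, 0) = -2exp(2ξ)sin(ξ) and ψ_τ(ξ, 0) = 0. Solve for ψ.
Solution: Substitute ψ = exp(2ξ)u.
Then ψ_ξ = exp(2ξ)(u_ξ + 2u), ψ_ξξ = exp(2ξ)(u_ξξ + 4u_ξ + 4u), ψ_ττ = exp(2ξ)u_ττ; substituting and dividing by exp(2ξ), the lower-order terms cancel: u_ττ = u_ξξ (standard wave equation).
Data for u: u(ξ,0) = exp(-2ξ)ψ(ξ,0) = -2sin(ξ); u_τ(ξ,0) = exp(-2ξ)ψ_τ(ξ,0) = 0. The boundary conditions carry over: u(0,τ) = u(π,τ) = 0.
Separating variables: u = Σ [A_n cos(ω_n τ) + B_n sin(ω_n τ)] sin(nξ), ω_n = n. From ICs: A_1=-2.
So u(ξ,τ) = -2sin(ξ)cos(τ), and ψ(ξ,τ) = exp(2ξ)u(ξ,τ).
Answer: ψ(ξ, τ) = -2exp(2ξ)sin(ξ)cos(τ)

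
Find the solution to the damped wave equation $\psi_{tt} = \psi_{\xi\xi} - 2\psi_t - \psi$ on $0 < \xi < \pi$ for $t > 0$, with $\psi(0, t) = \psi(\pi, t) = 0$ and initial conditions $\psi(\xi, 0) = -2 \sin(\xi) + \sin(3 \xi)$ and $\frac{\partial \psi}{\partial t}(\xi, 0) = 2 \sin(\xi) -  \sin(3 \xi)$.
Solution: Substitute $\psi = e^{-t}u$, i.e. $u = e^{t}\psi$.
By the product rule, $\psi_t = e^{-t}(u_t - u)$, $\psi_{tt} = e^{-t}(u_{tt} - 2u_t + u)$, $\psi_{\xi\xi} = e^{-t}u_{\xi\xi}$.
Substituting into the PDE and dividing by $e^{-t}$: $u_{tt} - 2u_t + u = u_{\xi\xi} - 2(u_t - u) - u$.
The lower-order terms cancel, leaving the standard wave equation $u_{tt} = u_{\xi\xi}$.
Initial data for $u$: $u(\xi,0) = \psi(\xi,0) = -2 \sin(\xi) + \sin(3 \xi)$; $u_t(\xi,0) = \psi_t(\xi,0) + \psi(\xi,0) = 0$. The boundary conditions carry over: $u(0,t) = u(\pi,t) = 0$.
Solve for $u$:
  Using separation of variables $u = X(\xi)T(t)$:
  Eigenfunctions: $\sin(n\xi)$, $n = 1, 2, 3, \ldots$
  General solution: $u(\xi, t) = \sum [A_n \cos(n t) + B_n \sin(n t)] \sin(n\xi)$
  From $u(\xi,0) = -2 \sin(\xi) + \sin(3 \xi)$: $A_1=-2, A_3=1$. From $u_t(\xi,0) = 0$: all $B_n = 0$.
Hence $u(\xi,t) = -2 \sin(\xi) \cos(t) + \sin(3 \xi) \cos(3 t)$.
Transform back: $\psi(\xi,t) = e^{-t}u(\xi,t)$.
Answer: $\psi(\xi, t) = -2 e^{-t} \sin(\xi) \cos(t) + e^{-t} \sin(3 \xi) \cos(3 t)$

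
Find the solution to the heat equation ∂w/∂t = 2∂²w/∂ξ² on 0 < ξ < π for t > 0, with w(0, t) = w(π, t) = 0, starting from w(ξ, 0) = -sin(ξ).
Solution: Separating variables: w = Σ c_n exp(-2n²t) sin(nξ). From w(ξ,0) = -sin(ξ): c_1=-1.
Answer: w(ξ, t) = -exp(-2t)sin(ξ)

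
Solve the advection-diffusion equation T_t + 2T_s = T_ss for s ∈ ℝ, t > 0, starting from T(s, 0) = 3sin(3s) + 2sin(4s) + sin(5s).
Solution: Moving frame: η = s - 2t, σ = t, T = u(η,σ), so T_t = u_σ - 2u_η and T_ss = u_ηη.
Hence T_t + 2T_s = u_σ and the PDE becomes the heat equation u_σ = u_ηη on η ∈ ℝ.
Initial data: u(η,0) = T(η,0) = 3sin(3η) + 2sin(4η) + sin(5η). Each mode sin(nη) decays as exp(-n²σ) on ℝ, so u(η,σ) = Σ c_n exp(-n²σ) sin(nη) with c_3=3, c_4=2, c_5=1: u(η,σ) = 3exp(-9σ)sin(3η) + 2exp(-16σ)sin(4η) + exp(-25σ)sin(5η).
Substituting back: T(s,t) = u(s - 2t, t).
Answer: T(s, t) = 3exp(-9t)sin(3s - 6t) + 2exp(-16t)sin(4s - 8t) + exp(-25t)sin(5s - 10t)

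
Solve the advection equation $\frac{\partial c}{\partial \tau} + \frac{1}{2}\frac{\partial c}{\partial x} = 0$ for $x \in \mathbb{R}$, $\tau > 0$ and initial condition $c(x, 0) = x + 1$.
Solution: By method of characteristics (waves move right with speed 1/2):
Along characteristics $x - \frac{1}{2}\tau =$ const, $c$ is constant, so $c(x,\tau) = f(x - \frac{1}{2}\tau)$ with $f = c( \cdot , 0)$.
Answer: $c(x, \tau) = -\frac{1}{2} \tau + x + 1$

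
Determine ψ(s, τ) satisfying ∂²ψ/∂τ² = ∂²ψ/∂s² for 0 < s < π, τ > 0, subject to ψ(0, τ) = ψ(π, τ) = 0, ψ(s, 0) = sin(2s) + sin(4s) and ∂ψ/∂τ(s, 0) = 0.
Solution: Using separation of variables ψ = X(s)T(τ):
Eigenfunctions: sin(ns), n = 1, 2, 3, ...
General solution: ψ(s, τ) = Σ [A_n cos(n τ) + B_n sin(n τ)] sin(ns)
From ψ(s,0) = sin(2s) + sin(4s): A_2=1, A_4=1. From ψ_τ(s,0) = 0: all B_n = 0.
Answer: ψ(s, τ) = sin(2s)cos(2τ) + sin(4s)cos(4τ)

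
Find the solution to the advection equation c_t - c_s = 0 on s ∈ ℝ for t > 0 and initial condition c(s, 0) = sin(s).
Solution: By characteristics (ds/dt = -1), c(s,t) = f(s + t) with f = c(·, 0).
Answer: c(s, t) = sin(s + t)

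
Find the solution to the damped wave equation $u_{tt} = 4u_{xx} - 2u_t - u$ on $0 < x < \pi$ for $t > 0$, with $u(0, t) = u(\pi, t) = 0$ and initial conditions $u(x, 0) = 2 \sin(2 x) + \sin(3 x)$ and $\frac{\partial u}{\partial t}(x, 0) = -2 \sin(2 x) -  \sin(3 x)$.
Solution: Substitute $u = e^{-t}w$, i.e. $w = e^{t}u$.
By the product rule, $u_t = e^{-t}(w_t - w)$, $u_{tt} = e^{-t}(w_{tt} - 2w_t + w)$, $u_{xx} = e^{-t}w_{xx}$.
Substituting into the PDE and dividing by $e^{-t}$: $w_{tt} - 2w_t + w = 4w_{xx} - 2(w_t - w) - w$.
The lower-order terms cancel, leaving the standard wave equation $w_{tt} = 4w_{xx}$.
Initial data for $w$: $w(x,0) = u(x,0) = 2 \sin(2 x) + \sin(3 x)$; $w_t(x,0) = u_t(x,0) + u(x,0) = 0$. The boundary conditions carry over: $w(0,t) = w(\pi,t) = 0$.
Solve for $w$:
  Using separation of variables $w = X(x)T(t)$:
  Eigenfunctions: $\sin(nx)$, $n = 1, 2, 3, \ldots$
  General solution: $w(x, t) = \sum [A_n \cos(2n t) + B_n \sin(2n t)] \sin(nx)$
  From $w(x,0) = 2 \sin(2 x) + \sin(3 x)$: $A_2=2, A_3=1$. From $w_t(x,0) = 0$: all $B_n = 0$.
Hence $w(x,t) = 2 \sin(2 x) \cos(4 t) + \sin(3 x) \cos(6 t)$.
Transform back: $u(x,t) = e^{-t}w(x,t)$.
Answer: $u(x, t) = 2 e^{-t} \sin(2 x) \cos(4 t) + e^{-t} \sin(3 x) \cos(6 t)$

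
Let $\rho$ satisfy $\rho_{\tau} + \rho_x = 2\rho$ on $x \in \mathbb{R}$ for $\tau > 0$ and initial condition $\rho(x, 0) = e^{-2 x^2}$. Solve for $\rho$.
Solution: Substitute $\rho = e^{2\tau}u$, i.e. $u = e^{-2\tau}\rho$.
By the product rule, $\rho_{\tau} = e^{2\tau}(u_{\tau} + 2u)$, $\rho_x = e^{2\tau}u_x$.
Substituting into the PDE and dividing by $e^{2\tau}$: $u_{\tau} + 2u + u_x = 2u$.
The lower-order terms cancel, leaving the standard advection equation $u_{\tau} + u_x = 0$.
Initial data for $u$: $u(x,0) = \rho(x,0) = e^{-2 x^2}$.
Solve for $u$:
  By method of characteristics (waves move right with speed 1):
  Along characteristics $x - \tau =$ const, $u$ is constant, so $u(x,\tau) = f(x - \tau)$ with $f = u( \cdot , 0)$.
Hence $u(x,\tau) = e^{-2 (x - \tau)^2}$.
Transform back: $\rho(x,\tau) = e^{2\tau}u(x,\tau)$.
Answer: $\rho(x, \tau) = e^{2 \tau} e^{-2 (-\tau + x)^2}$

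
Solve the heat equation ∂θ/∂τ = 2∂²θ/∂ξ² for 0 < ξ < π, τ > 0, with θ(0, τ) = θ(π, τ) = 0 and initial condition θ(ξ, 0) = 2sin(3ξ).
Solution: Separating variables: θ = Σ c_n exp(-2n²τ) sin(nξ). From θ(ξ,0) = 2sin(3ξ): c_3=2.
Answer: θ(ξ, τ) = 2exp(-18τ)sin(3ξ)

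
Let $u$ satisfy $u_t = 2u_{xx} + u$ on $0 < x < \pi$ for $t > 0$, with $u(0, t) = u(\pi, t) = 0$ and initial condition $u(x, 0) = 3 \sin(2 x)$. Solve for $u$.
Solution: Substitute $u = e^{t}w$.
Then $u_t = e^{t}(w_t + w)$, $u_{xx} = e^{t}w_{xx}$; substituting and dividing by $e^{t}$, the lower-order terms cancel: $w_t = 2w_{xx}$ (standard heat equation).
Data for $w$: $w(x,0) = u(x,0) = 3 \sin(2 x)$. The boundary conditions carry over: $w(0,t) = w(\pi,t) = 0$.
Separating variables: $w = \sum c_n e^{-2n^2t} \sin(nx)$. From $w(x,0) = 3 \sin(2 x)$: $c_2=3$.
So $w(x,t) = 3 e^{-8 t} \sin(2 x)$, and $u(x,t) = e^{t}w(x,t)$.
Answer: $u(x, t) = 3 e^{-7 t} \sin(2 x)$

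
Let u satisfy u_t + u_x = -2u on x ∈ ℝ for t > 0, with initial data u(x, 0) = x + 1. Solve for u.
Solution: Substitute u = exp(-2t)w.
Then u_t = exp(-2t)(w_t - 2w), u_x = exp(-2t)w_x; substituting and dividing by exp(-2t), the lower-order terms cancel: w_t + w_x = 0 (standard advection equation).
Data for w: w(x,0) = u(x,0) = x + 1.
By characteristics (dx/dt = 1), w(x,t) = f(x - t) with f = w(·, 0).
So w(x,t) = -t + x + 1, and u(x,t) = exp(-2t)w(x,t).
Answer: u(x, t) = -texp(-2t) + xexp(-2t) + exp(-2t)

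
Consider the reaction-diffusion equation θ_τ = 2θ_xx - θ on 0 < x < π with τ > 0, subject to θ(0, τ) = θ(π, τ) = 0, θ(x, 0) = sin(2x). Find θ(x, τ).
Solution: Substitute θ = exp(-τ)u.
Then θ_τ = exp(-τ)(u_τ - u), θ_xx = exp(-τ)u_xx; substituting and dividing by exp(-τ), the lower-order terms cancel: u_τ = 2u_xx (standard heat equation).
Data for u: u(x,0) = θ(x,0) = sin(2x). The boundary conditions carry over: u(0,τ) = u(π,τ) = 0.
Separating variables: u = Σ c_n exp(-2n²τ) sin(nx). From u(x,0) = sin(2x): c_2=1.
So u(x,τ) = exp(-8τ)sin(2x), and θ(x,τ) = exp(-τ)u(x,τ).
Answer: θ(x, τ) = exp(-9τ)sin(2x)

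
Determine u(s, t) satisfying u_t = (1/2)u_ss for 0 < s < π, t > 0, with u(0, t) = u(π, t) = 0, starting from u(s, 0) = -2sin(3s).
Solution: Using separation of variables u = X(s)T(t):
Eigenfunctions: sin(ns), n = 1, 2, 3, ...
General solution: u(s, t) = Σ c_n sin(ns) exp(-n² t/2)
Matching u(s,0) = -2sin(3s) term by term: c_3=-2.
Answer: u(s, t) = -2exp(-9t/2)sin(3s)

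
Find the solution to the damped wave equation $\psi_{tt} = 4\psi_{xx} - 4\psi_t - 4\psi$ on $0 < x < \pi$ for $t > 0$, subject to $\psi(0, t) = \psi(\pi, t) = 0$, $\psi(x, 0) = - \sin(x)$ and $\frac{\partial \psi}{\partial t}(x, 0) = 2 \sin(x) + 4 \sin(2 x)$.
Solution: Substitute $\psi = e^{-2t}u$, i.e. $u = e^{2t}\psi$.
By the product rule, $\psi_t = e^{-2t}(u_t - 2u)$, $\psi_{tt} = e^{-2t}(u_{tt} - 4u_t + 4u)$, $\psi_{xx} = e^{-2t}u_{xx}$.
Substituting into the PDE and dividing by $e^{-2t}$: $u_{tt} - 4u_t + 4u = 4u_{xx} - 4(u_t - 2u) - 4u$.
The lower-order terms cancel, leaving the standard wave equation $u_{tt} = 4u_{xx}$.
Initial data for $u$: $u(x,0) = \psi(x,0) = - \sin(x)$; $u_t(x,0) = \psi_t(x,0) + 2\psi(x,0) = 4 \sin(2 x)$. The boundary conditions carry over: $u(0,t) = u(\pi,t) = 0$.
Solve for $u$:
  Using separation of variables $u = X(x)T(t)$:
  Eigenfunctions: $\sin(nx)$, $n = 1, 2, 3, \ldots$
  General solution: $u(x, t) = \sum [A_n \cos(2n t) + B_n \sin(2n t)] \sin(nx)$
  From $u(x,0) = - \sin(x)$: $A_1=-1$. From $u_t(x,0) = 4 \sin(2 x)$, using $u_t(x,0) = \sum \omega_n B_n \sin(nx)$ with $\omega_n = 2n$: $B_2 = 4/4 = 1$.
Hence $u(x,t) = \sin(4 t) \sin(2 x) - \sin(x) \cos(2 t)$.
Transform back: $\psi(x,t) = e^{-2t}u(x,t)$.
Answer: $\psi(x, t) = e^{-2 t} \sin(4 t) \sin(2 x) -  e^{-2 t} \sin(x) \cos(2 t)$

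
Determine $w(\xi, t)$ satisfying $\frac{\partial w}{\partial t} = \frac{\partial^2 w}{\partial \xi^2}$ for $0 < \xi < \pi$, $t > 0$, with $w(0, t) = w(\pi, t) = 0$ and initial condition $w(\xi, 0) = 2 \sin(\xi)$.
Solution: Using separation of variables $w = X(\xi)T(t)$:
Eigenfunctions: $\sin(n\xi)$, $n = 1, 2, 3, \ldots$
General solution: $w(\xi, t) = \sum c_n \sin(n\xi) e^{-n^2 t}$
Matching $w(\xi,0) = 2 \sin(\xi)$ term by term: $c_1=2$.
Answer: $w(\xi, t) = 2 e^{-t} \sin(\xi)$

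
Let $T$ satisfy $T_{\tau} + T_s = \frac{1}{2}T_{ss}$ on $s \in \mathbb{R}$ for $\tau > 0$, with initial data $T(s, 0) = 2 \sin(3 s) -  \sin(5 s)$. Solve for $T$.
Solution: Change to a moving frame: let $\eta = s - \tau$, $\sigma = \tau$ and write $T(s,\tau) = u(\eta,\sigma)$.
By the chain rule $T_{\tau} = u_{\sigma} - u_{\eta}$, $T_s = u_{\eta}$, $T_{ss} = u_{\eta\eta}$.
Then $T_{\tau} + T_s = u_{\sigma}$: the advection term cancels and the PDE becomes the heat equation $u_{\sigma} = \frac{1}{2}u_{\eta\eta}$ on $\eta \in \mathbb{R}$.
Initial data: $u(\eta,0) = T(\eta,0) = 2 \sin(3 \eta) - \sin(5 \eta)$.
On $\eta \in \mathbb{R}$ each mode satisfies $(\sin(n\eta))'' = -n^2 \sin(n\eta)$, so $e^{-n^2\sigma/2} \sin(n\eta)$ solves the heat equation; by superposition $u(\eta,\sigma) = \sum c_n e^{-n^2\sigma/2} \sin(n\eta)$.
Reading off the coefficients: $c_3=2, c_5=-1$, so $u(\eta,\sigma) = 2 e^{-9 \sigma/2} \sin(3 \eta) - e^{-25 \sigma/2} \sin(5 \eta)$.
Substituting back $\eta = s - \tau$, $\sigma = \tau$: $T(s,\tau) = u(s - \tau, \tau)$.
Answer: $T(s, \tau) = -2 e^{-9 \tau/2} \sin(3 \tau - 3 s) + e^{-25 \tau/2} \sin(5 \tau - 5 s)$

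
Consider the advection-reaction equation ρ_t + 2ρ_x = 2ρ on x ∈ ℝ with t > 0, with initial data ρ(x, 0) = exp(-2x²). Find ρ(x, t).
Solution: Substitute ρ = exp(2t)u.
Then ρ_t = exp(2t)(u_t + 2u), ρ_x = exp(2t)u_x; substituting and dividing by exp(2t), the lower-order terms cancel: u_t + 2u_x = 0 (standard advection equation).
Data for u: u(x,0) = ρ(x,0) = exp(-2x²).
By characteristics (dx/dt = 2), u(x,t) = f(x - 2t) with f = u(·, 0).
So u(x,t) = exp(-2(-2t + x)²), and ρ(x,t) = exp(2t)u(x,t).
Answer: ρ(x, t) = exp(2t)exp(-2(-2t + x)²)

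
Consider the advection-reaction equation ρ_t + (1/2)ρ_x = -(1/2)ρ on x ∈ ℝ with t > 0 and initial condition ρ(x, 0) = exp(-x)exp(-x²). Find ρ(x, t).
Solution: Substitute ρ = exp(-x)u.
Then ρ_x = exp(-x)(u_x - u), ρ_t = exp(-x)u_t; substituting and dividing by exp(-x), the lower-order terms cancel: u_t + (1/2)u_x = 0 (standard advection equation).
Data for u: u(x,0) = exp(x)ρ(x,0) = exp(-x²).
By characteristics (dx/dt = 1/2), u(x,t) = f(x - (1/2)t) with f = u(·, 0).
So u(x,t) = exp(-(-t/2 + x)²), and ρ(x,t) = exp(-x)u(x,t).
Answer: ρ(x, t) = exp(-x)exp(-(-t/2 + x)²)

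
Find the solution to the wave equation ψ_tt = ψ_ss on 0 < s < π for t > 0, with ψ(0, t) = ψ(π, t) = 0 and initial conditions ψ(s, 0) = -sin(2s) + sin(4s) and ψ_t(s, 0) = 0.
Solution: Using separation of variables ψ = X(s)T(t):
Eigenfunctions: sin(ns), n = 1, 2, 3, ...
General solution: ψ(s, t) = Σ [A_n cos(n t) + B_n sin(n t)] sin(ns)
From ψ(s,0) = -sin(2s) + sin(4s): A_2=-1, A_4=1. From ψ_t(s,0) = 0: all B_n = 0.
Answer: ψ(s, t) = -sin(2s)cos(2t) + sin(4s)cos(4t)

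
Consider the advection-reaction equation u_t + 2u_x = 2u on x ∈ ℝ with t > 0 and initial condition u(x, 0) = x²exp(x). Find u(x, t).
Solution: Substitute u = exp(x)w, i.e. w = exp(-x)u.
By the product rule, u_x = exp(x)(w_x + w), u_t = exp(x)w_t.
Substituting into the PDE and dividing by exp(x): w_t + 2(w_x + w) = 2w.
The lower-order terms cancel, leaving the standard advection equation w_t + 2w_x = 0.
Initial data for w: w(x,0) = exp(-x)u(x,0) = x².
Solve for w:
  By method of characteristics (waves move right with speed 2):
  Along characteristics x - 2t = const, w is constant, so w(x,t) = f(x - 2t) with f = w(·, 0).
Hence w(x,t) = 4t² - 4tx + x².
Transform back: u(x,t) = exp(x)w(x,t).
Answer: u(x, t) = 4t²exp(x) - 4txexp(x) + x²exp(x)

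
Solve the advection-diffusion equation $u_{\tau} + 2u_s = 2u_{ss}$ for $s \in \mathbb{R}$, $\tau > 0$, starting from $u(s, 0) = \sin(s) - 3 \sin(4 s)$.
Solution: Moving frame: $\eta = s - 2\tau$, $\sigma = \tau$, $u = w(\eta,\sigma)$, so $u_{\tau} = w_{\sigma} - 2w_{\eta}$ and $u_{ss} = w_{\eta\eta}$.
Hence $u_{\tau} + 2u_s = w_{\sigma}$ and the PDE becomes the heat equation $w_{\sigma} = 2w_{\eta\eta}$ on $\eta \in \mathbb{R}$.
Initial data: $w(\eta,0) = u(\eta,0) = \sin(\eta) - 3 \sin(4 \eta)$. Each mode $\sin(n\eta)$ decays as $e^{-2n^2\sigma}$ on $\mathbb{R}$, so $w(\eta,\sigma) = \sum c_n e^{-2n^2\sigma} \sin(n\eta)$ with $c_1=1, c_4=-3$: $w(\eta,\sigma) = e^{-2 \sigma} \sin(\eta) - 3 e^{-32 \sigma} \sin(4 \eta)$.
Substituting back: $u(s,\tau) = w(s - 2\tau, \tau)$.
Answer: $u(s, \tau) = - e^{-2 \tau} \sin(2 \tau - s) + 3 e^{-32 \tau} \sin(8 \tau - 4 s)$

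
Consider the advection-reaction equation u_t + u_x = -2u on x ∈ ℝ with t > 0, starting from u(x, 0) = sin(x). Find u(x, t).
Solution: Substitute u = exp(-2t)w, i.e. w = exp(2t)u.
By the product rule, u_t = exp(-2t)(w_t - 2w), u_x = exp(-2t)w_x.
Substituting into the PDE and dividing by exp(-2t): w_t - 2w + w_x = -2w.
The lower-order terms cancel, leaving the standard advection equation w_t + w_x = 0.
Initial data for w: w(x,0) = u(x,0) = sin(x).
Solve for w:
  By method of characteristics (waves move right with speed 1):
  Along characteristics x - t = const, w is constant, so w(x,t) = f(x - t) with f = w(·, 0).
Hence w(x,t) = -sin(t - x).
Transform back: u(x,t) = exp(-2t)w(x,t).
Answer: u(x, t) = -exp(-2t)sin(t - x)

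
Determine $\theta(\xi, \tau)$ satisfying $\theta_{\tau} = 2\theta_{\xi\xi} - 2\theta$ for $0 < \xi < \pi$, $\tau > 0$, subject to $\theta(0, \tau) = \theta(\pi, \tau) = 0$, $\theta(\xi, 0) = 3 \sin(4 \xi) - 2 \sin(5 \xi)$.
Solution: Substitute $\theta = e^{-2\tau}u$, i.e. $u = e^{2\tau}\theta$.
By the product rule, $\theta_{\tau} = e^{-2\tau}(u_{\tau} - 2u)$, $\theta_{\xi\xi} = e^{-2\tau}u_{\xi\xi}$.
Substituting into the PDE and dividing by $e^{-2\tau}$: $u_{\tau} - 2u = 2u_{\xi\xi} - 2u$.
The lower-order terms cancel, leaving the standard heat equation $u_{\tau} = 2u_{\xi\xi}$.
Initial data for $u$: $u(\xi,0) = \theta(\xi,0) = 3 \sin(4 \xi) - 2 \sin(5 \xi)$. The boundary conditions carry over: $u(0,\tau) = u(\pi,\tau) = 0$.
Solve for $u$:
  Using separation of variables $u = X(\xi)G(\tau)$:
  Eigenfunctions: $\sin(n\xi)$, $n = 1, 2, 3, \ldots$
  General solution: $u(\xi, \tau) = \sum c_n \sin(n\xi) e^{-2n^2 \tau}$
  Matching $u(\xi,0) = 3 \sin(4 \xi) - 2 \sin(5 \xi)$ term by term: $c_4=3, c_5=-2$.
Hence $u(\xi,\tau) = 3 e^{-32 \tau} \sin(4 \xi) - 2 e^{-50 \tau} \sin(5 \xi)$.
Transform back: $\theta(\xi,\tau) = e^{-2\tau}u(\xi,\tau)$.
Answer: $\theta(\xi, \tau) = 3 e^{-34 \tau} \sin(4 \xi) - 2 e^{-52 \tau} \sin(5 \xi)$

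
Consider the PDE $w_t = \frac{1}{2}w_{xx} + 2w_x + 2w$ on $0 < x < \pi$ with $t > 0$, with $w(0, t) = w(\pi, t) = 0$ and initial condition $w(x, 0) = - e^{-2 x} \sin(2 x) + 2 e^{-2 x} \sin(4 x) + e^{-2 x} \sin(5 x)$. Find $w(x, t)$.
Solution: Substitute $w = e^{-2x}u$.
Then $w_x = e^{-2x}(u_x - 2u)$, $w_{xx} = e^{-2x}(u_{xx} - 4u_x + 4u)$, $w_t = e^{-2x}u_t$; substituting and dividing by $e^{-2x}$, the lower-order terms cancel: $u_t = \frac{1}{2}u_{xx}$ (standard heat equation).
Data for $u$: $u(x,0) = e^{2x}w(x,0) = - \sin(2 x) + 2 \sin(4 x) + \sin(5 x)$. The boundary conditions carry over: $u(0,t) = u(\pi,t) = 0$.
Separating variables: $u = \sum c_n e^{-n^2t/2} \sin(nx)$. From $u(x,0) = - \sin(2 x) + 2 \sin(4 x) + \sin(5 x)$: $c_2=-1, c_4=2, c_5=1$.
So $u(x,t) = - e^{-2 t} \sin(2 x) + 2 e^{-8 t} \sin(4 x) + e^{-25 t/2} \sin(5 x)$, and $w(x,t) = e^{-2x}u(x,t)$.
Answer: $w(x, t) = - e^{-2 t} e^{-2 x} \sin(2 x) + 2 e^{-8 t} e^{-2 x} \sin(4 x) + e^{-25 t/2} e^{-2 x} \sin(5 x)$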